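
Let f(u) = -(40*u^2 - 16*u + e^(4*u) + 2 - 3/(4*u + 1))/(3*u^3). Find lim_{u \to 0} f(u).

-608/9

Substitution gives 0/0 (the numerator vanishes to order 3).
Expand each term to order u^3: the coefficient of u^3 in e^(4u) is 32/3 and in -3·1/(1 + 4u) is 192.
Lower-order terms cancel with the polynomial part, so the numerator is (608/3)·u^3 + o(u^3), and the limit is (608/3)/(-3) = -608/9.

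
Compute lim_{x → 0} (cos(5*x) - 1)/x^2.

-25/2

Direct substitution gives 0/0.
Apply L'Hôpital: lim (-5*sin(5*x))/(2*x), still 0/0.
After 2 applications of L'Hôpital's rule the quotient is (-25*cos(5*x))/(2); substituting x = 0 gives -25/2.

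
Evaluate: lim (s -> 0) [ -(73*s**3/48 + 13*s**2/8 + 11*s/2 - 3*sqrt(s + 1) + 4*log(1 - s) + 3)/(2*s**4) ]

113/256

Substitution gives 0/0; apply L'Hôpital's rule 4 times.
After differentiating numerator and denominator 4 times the quotient is (45/(16*(s + 1)^(7/2)) - 24/(s - 1)^4)/(-48); at s = 0 this is 113/256.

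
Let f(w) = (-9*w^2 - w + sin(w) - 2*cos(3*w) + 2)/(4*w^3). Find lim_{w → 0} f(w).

Substitution gives 0/0; apply L'Hôpital's rule 3 times.
After differentiating numerator and denominator 3 times the quotient is (-54*sin(3*w) - cos(w))/(24); at w = 0 this is -1/24.

-1/24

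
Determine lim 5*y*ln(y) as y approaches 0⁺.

This is a 0·(−∞) form. Rewrite as 5·ln(y) / y^(−1) and apply L'Hôpital:
the derivative quotient is 5·(1/y) / (−1·y^(−2)) = (-5/1)·y^1 → 0.

0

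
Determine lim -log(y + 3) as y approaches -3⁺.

As y → -3⁺, y + 3 → 0⁺ and ln(y + 3) → −∞.
Multiplying by -1 gives ∞.

∞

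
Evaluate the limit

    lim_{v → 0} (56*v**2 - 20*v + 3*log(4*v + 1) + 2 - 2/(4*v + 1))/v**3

Substitution gives 0/0 (the numerator vanishes to order 3).
Expand each term to order v^3: the coefficient of v^3 in 3·ln(1 + 4v) is 64 and in -2·1/(1 + 4v) is 128.
Lower-order terms cancel with the polynomial part, so the numerator is (192)·v^3 + o(v^3), and the limit is (192)/(1) = 192.

192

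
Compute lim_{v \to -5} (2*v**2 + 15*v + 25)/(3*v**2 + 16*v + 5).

5/14

Direct substitution gives 0/0, so factor. Both numerator and denominator have (v + 5) as a factor.
After cancelling, the expression reduces to (2*v + 5)/(3*v + 1).
Substituting v = -5 gives 5/14.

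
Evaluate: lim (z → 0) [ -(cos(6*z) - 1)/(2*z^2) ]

9

Direct substitution gives 0/0.
Apply L'Hôpital: lim (-6*sin(6*z))/(-4*z), still 0/0.
After 2 applications of L'Hôpital's rule the quotient is (-36*cos(6*z))/(-4); substituting z = 0 gives 9.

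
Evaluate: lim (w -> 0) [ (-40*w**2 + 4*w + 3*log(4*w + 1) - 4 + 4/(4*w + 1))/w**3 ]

-192

Substitution gives 0/0; apply L'Hôpital's rule 3 times.
After differentiating numerator and denominator 3 times the quotient is (384*(4*w - 3)/(4*w + 1)^4)/(6); at w = 0 this is -192.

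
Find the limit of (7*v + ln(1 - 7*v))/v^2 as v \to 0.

Direct substitution gives 0/0.
Apply L'Hôpital: lim (7 - 7/(1 - 7*v))/(2*v), still 0/0.
After 2 applications of L'Hôpital's rule the quotient is (-49/(1 - 7*v)^2)/(2); substituting v = 0 gives -49/2.

-49/2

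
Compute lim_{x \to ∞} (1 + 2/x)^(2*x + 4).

Let L be the limit and take ln: ln L = lim (2x + 4)·ln(1 + 2/x) = lim (2x + 4)·(2/x + O(1/x²)) = 4.
Hence L = e^(4).

e^(4)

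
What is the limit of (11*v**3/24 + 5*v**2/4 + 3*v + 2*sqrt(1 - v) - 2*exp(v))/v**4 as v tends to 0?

Substitution gives 0/0 (the numerator vanishes to order 4).
Expand each term to order v^4: the coefficient of v^4 in 2·√(1 - v) is -5/64 and in -2·e^(v) is -1/12.
Lower-order terms cancel with the polynomial part, so the numerator is (-31/192)·v^4 + o(v^4), and the limit is (-31/192)/(1) = -31/192.

-31/192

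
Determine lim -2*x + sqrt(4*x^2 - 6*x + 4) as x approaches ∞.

-3/2

This has the form ∞ − ∞. Multiply and divide by the conjugate √(4*x^2 - 6*x + 4) + 2x.
That gives (-6x + 4) / (√(4*x^2 - 6*x + 4) + 2x).
Divide numerator and denominator by x: the limit is -6/(2·2) = -3/2.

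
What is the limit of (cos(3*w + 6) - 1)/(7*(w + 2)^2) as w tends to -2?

-9/14

Direct substitution gives 0/0.
Apply L'Hôpital: lim (-3*sin(3*w + 6))/(14*w + 28), still 0/0.
After 2 applications of L'Hôpital's rule the quotient is (-9*cos(3*w + 6))/(14); substituting w = -2 gives -9/14.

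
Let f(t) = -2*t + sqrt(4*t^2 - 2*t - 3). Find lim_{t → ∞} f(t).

-1/2

This has the form ∞ − ∞. Multiply and divide by the conjugate √(4*t^2 - 2*t - 3) + 2t.
That gives (-2t - 3) / (√(4*t^2 - 2*t - 3) + 2t).
Divide numerator and denominator by t: the limit is -2/(2·2) = -1/2.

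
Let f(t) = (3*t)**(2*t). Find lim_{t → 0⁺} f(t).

1

Base → 0⁺ and exponent → 0⁺: a 0^0 form.
Take logs: 2t·ln(3t). This is 0·(−∞); rewriting as ln(3t)/(1/(2t)) and applying L'Hôpital gives 0.
Hence the limit is e^0 = 1.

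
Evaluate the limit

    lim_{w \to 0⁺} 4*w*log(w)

0

This is a 0·(−∞) form. Rewrite as 4·ln(w) / w^(−1) and apply L'Hôpital:
the derivative quotient is 4·(1/w) / (−1·w^(−2)) = (-4/1)·w^1 → 0.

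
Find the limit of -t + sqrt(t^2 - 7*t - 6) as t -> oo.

An ∞ − ∞ form. Rationalising with the conjugate, the difference becomes (-7t - 6) / (√(t^2 - 7*t - 6) + t).
For large t the denominator behaves like 2·t, so the quotient tends to -7/2 = -7/2.

-7/2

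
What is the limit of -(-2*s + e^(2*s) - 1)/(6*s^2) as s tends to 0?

Direct substitution gives 0/0.
Apply L'Hôpital: lim (2*e^(2*s) - 2)/(-12*s), still 0/0.
After 2 applications of L'Hôpital's rule the quotient is (4*e^(2*s))/(-12); substituting s = 0 gives -1/3.

-1/3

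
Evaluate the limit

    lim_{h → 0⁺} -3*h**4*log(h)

This is a 0·(−∞) form. Rewrite as -3·ln(h) / h^(−4) and apply L'Hôpital:
the derivative quotient is -3·(1/h) / (−4·h^(−5)) = (3/4)·h^4 → 0.

0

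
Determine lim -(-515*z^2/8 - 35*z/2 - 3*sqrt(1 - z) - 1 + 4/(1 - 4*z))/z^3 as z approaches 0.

-4099/16

Substitution gives 0/0 (the numerator vanishes to order 3).
Expand each term to order z^3: the coefficient of z^3 in -3·√(1 - z) is 3/16 and in 4·1/(1 - 4z) is 256.
Lower-order terms cancel with the polynomial part, so the numerator is (4099/16)·z^3 + o(z^3), and the limit is (4099/16)/(-1) = -4099/16.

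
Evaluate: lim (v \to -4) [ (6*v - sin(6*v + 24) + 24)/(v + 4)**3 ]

36

Direct substitution gives 0/0.
Apply L'Hôpital: lim (6 - 6*cos(6*v + 24))/(3*(v + 4)^2), still 0/0.
Apply L'Hôpital: lim (36*sin(6*v + 24))/(6*v + 24), still 0/0.
After 3 applications of L'Hôpital's rule the quotient is (216*cos(6*v + 24))/(6); substituting v = -4 gives 36.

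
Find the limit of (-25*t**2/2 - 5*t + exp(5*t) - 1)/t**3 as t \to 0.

Direct substitution gives 0/0.
Apply L'Hôpital: lim (-25*t + 5*e^(5*t) - 5)/(3*t^2), still 0/0.
Apply L'Hôpital: lim (25*e^(5*t) - 25)/(6*t), still 0/0.
After 3 applications of L'Hôpital's rule the quotient is (125*e^(5*t))/(6); substituting t = 0 gives 125/6.

125/6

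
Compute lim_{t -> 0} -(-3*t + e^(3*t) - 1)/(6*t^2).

-3/4

Direct substitution gives 0/0.
Apply L'Hôpital: lim (3*e^(3*t) - 3)/(-12*t), still 0/0.
After 2 applications of L'Hôpital's rule the quotient is (9*e^(3*t))/(-12); substituting t = 0 gives -3/4.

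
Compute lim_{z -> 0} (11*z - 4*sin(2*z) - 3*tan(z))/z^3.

Substitution gives 0/0 (the numerator vanishes to order 3).
Expand each term to order z^3: the coefficient of z^3 in -3·tan(z) is -1 and in -4·sin(2z) is 16/3.
Lower-order terms cancel with the polynomial part, so the numerator is (13/3)·z^3 + o(z^3), and the limit is (13/3)/(1) = 13/3.

13/3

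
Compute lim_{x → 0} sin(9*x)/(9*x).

1

Substitution gives 0/0.
Write it as (9/9)·sin(9x)/(9x); since sin(u)/u → 1, the limit is 1.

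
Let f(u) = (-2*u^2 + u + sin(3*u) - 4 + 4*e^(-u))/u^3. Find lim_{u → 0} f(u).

-31/6

Substitution gives 0/0; apply L'Hôpital's rule 3 times.
After differentiating numerator and denominator 3 times the quotient is (-27*cos(3*u) - 4*e^(-u))/(6); at u = 0 this is -31/6.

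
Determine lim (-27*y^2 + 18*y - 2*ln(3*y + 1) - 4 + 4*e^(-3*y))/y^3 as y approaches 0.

Substitution gives 0/0; apply L'Hôpital's rule 3 times.
After differentiating numerator and denominator 3 times the quotient is (-108*e^(-3*y) - 108/(3*y + 1)^3)/(6); at y = 0 this is -36.

-36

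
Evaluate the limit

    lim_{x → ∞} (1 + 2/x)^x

The base → 1 and the exponent → ∞: a 1^∞ form.
Take logarithms: (x)·ln(1 + 2/x). Since ln(1+u) ~ u for small u, this behaves like (x)·(2/x) → 2.
So the limit is e^(2).

e^(2)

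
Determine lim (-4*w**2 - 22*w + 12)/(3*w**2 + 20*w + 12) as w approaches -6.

Since w = -6 makes numerator and denominator zero, (w + 6) divides both.
Cancelling it gives (2 - 4*w)/(3*w + 2); now plug in w = -6 to get -13/8.

-13/8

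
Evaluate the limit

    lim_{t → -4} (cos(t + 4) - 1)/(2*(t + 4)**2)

-1/4

Direct substitution gives 0/0.
Apply L'Hôpital: lim (-sin(t + 4))/(4*t + 16), still 0/0.
After 2 applications of L'Hôpital's rule the quotient is (-cos(t + 4))/(4); substituting t = -4 gives -1/4.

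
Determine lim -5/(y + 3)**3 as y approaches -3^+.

As y → -3⁺, (y + 3) → 0⁺, so (y + 3)^3 → 0⁺ and -5/(y + 3)^3 → -∞.

-∞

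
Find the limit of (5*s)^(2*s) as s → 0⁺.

1

Base → 0⁺ and exponent → 0⁺: a 0^0 form.
Take logs: 2s·ln(5s). This is 0·(−∞); rewriting as ln(5s)/(1/(2s)) and applying L'Hôpital gives 0.
Hence the limit is e^0 = 1.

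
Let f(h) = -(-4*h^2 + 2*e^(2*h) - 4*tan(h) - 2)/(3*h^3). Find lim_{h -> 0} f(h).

-4/9

Substitution gives 0/0; apply L'Hôpital's rule 3 times.
After differentiating numerator and denominator 3 times the quotient is (16*e^(2*h) - 24*tan(h)^4 - 32*tan(h)^2 - 8)/(-18); at h = 0 this is -4/9.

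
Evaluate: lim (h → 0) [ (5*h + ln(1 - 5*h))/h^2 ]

Direct substitution gives 0/0.
Apply L'Hôpital: lim (5 - 5/(1 - 5*h))/(2*h), still 0/0.
After 2 applications of L'Hôpital's rule the quotient is (-25/(1 - 5*h)^2)/(2); substituting h = 0 gives -25/2.

-25/2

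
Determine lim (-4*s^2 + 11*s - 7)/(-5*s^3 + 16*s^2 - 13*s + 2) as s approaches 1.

Since s = 1 makes numerator and denominator zero, (s - 1) divides both.
Cancelling it gives (7 - 4*s)/(-5*s^2 + 11*s - 2); now plug in s = 1 to get 3/4.

3/4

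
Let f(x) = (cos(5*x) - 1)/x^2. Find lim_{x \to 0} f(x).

-25/2

Direct substitution gives 0/0.
Apply L'Hôpital: lim (-5*sin(5*x))/(2*x), still 0/0.
After 2 applications of L'Hôpital's rule the quotient is (-25*cos(5*x))/(2); substituting x = 0 gives -25/2.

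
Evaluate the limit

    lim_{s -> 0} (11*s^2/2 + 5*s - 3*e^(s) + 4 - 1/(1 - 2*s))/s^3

-17/2

Substitution gives 0/0; apply L'Hôpital's rule 3 times.
After differentiating numerator and denominator 3 times the quotient is (-3*e^(s) - 48/(2*s - 1)^4)/(6); at s = 0 this is -17/2.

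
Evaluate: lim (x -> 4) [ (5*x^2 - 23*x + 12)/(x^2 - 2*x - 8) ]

17/6

Direct substitution gives 0/0, so factor. Both numerator and denominator have (x - 4) as a factor.
After cancelling, the expression reduces to (5*x - 3)/(x + 2).
Substituting x = 4 gives 17/6.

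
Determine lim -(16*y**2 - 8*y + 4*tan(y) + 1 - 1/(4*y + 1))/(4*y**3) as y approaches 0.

Substitution gives 0/0; apply L'Hôpital's rule 3 times.
After differentiating numerator and denominator 3 times the quotient is (24*tan(y)^2/cos(y)^2 + 8/cos(y)^2 + 384/(4*y + 1)^4)/(-24); at y = 0 this is -49/3.

-49/3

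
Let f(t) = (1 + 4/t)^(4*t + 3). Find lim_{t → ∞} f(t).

Write it as [(1 + 4/t)^t]^(4) · (1 + 4/t)^(3). The bracketed term tends to e^(4) and the second factor to 1, so the limit is e^(16).

e^(16)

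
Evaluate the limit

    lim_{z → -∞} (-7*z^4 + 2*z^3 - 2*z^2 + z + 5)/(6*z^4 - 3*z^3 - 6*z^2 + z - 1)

-7/6

Numerator and denominator both have degree 4.
Dividing every term by z^4, all lower-order terms vanish and the limit is the ratio of leading coefficients, -7/(6) = -7/6.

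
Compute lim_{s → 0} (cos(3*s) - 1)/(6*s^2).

Direct substitution gives 0/0.
Apply L'Hôpital: lim (-3*sin(3*s))/(12*s), still 0/0.
After 2 applications of L'Hôpital's rule the quotient is (-9*cos(3*s))/(12); substituting s = 0 gives -3/4.

-3/4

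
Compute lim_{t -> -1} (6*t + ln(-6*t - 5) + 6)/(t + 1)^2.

-18

Direct substitution gives 0/0.
Apply L'Hôpital: lim (6 - 6/(-6*t - 5))/(2*t + 2), still 0/0.
After 2 applications of L'Hôpital's rule the quotient is (-36/(-6*t - 5)^2)/(2); substituting t = -1 gives -18.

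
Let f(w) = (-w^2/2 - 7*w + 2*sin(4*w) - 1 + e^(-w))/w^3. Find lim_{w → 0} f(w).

-43/2

Substitution gives 0/0 (the numerator vanishes to order 3).
Expand each term to order w^3: the coefficient of w^3 in 2·sin(4w) is -64/3 and in e^(-w) is -1/6.
Lower-order terms cancel with the polynomial part, so the numerator is (-43/2)·w^3 + o(w^3), and the limit is (-43/2)/(1) = -43/2.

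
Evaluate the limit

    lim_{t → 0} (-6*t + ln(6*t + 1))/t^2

-18

Direct substitution gives 0/0.
Apply L'Hôpital: lim (-6 + 6/(6*t + 1))/(2*t), still 0/0.
After 2 applications of L'Hôpital's rule the quotient is (-36/(6*t + 1)^2)/(2); substituting t = 0 gives -18.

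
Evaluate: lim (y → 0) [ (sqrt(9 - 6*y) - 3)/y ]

Substitution gives 0/0. Multiply numerator and denominator by the conjugate √(9 - 6y) + √9.
The numerator becomes (9 - 6y) − 9 = -6y, so the expression simplifies to -6/(√(9 - 6y) + √9).
Letting y → 0 gives -6/(2√9) = -1.

-1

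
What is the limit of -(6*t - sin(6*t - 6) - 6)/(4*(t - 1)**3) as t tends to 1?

Direct substitution gives 0/0.
Apply L'Hôpital: lim (6 - 6*cos(6*t - 6))/(-12*(t - 1)^2), still 0/0.
Apply L'Hôpital: lim (36*sin(6*t - 6))/(24 - 24*t), still 0/0.
After 3 applications of L'Hôpital's rule the quotient is (216*cos(6*t - 6))/(-24); substituting t = 1 gives -9.

-9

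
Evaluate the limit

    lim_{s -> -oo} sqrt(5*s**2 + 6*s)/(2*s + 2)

For large |s|, √(5*s^2 + 6*s) ≈ √5·|s| and the denominator ≈ 2s.
Since s → −∞, |s| = −s, giving −√5/(2) = -√(5)/2.

-√(5)/2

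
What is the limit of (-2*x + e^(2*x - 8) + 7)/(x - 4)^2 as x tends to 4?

Direct substitution gives 0/0.
Apply L'Hôpital: lim (2*e^(2*x - 8) - 2)/(2*x - 8), still 0/0.
After 2 applications of L'Hôpital's rule the quotient is (4*e^(2*x - 8))/(2); substituting x = 4 gives 2.

2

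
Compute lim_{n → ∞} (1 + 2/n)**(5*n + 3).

e^(10)

Let L be the limit and take ln: ln L = lim (5n + 3)·ln(1 + 2/n) = lim (5n + 3)·(2/n + O(1/n²)) = 10.
Hence L = e^(10).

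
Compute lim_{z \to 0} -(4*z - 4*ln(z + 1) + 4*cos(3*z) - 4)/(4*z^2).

4

Substitution gives 0/0; apply L'Hôpital's rule 2 times.
After differentiating numerator and denominator 2 times the quotient is (-36*cos(3*z) + 4/(z + 1)^2)/(-8); at z = 0 this is 4.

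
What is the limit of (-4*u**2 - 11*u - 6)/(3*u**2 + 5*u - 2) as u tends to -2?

-5/7

Direct substitution gives 0/0, so factor. Both numerator and denominator have (u + 2) as a factor.
After cancelling, the expression reduces to (-4*u - 3)/(3*u - 1).
Substituting u = -2 gives -5/7.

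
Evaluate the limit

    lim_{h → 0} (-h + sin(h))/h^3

Direct substitution gives 0/0.
Apply L'Hôpital: lim (cos(h) - 1)/(3*h^2), still 0/0.
Apply L'Hôpital: lim (-sin(h))/(6*h), still 0/0.
After 3 applications of L'Hôpital's rule the quotient is (-cos(h))/(6); substituting h = 0 gives -1/6.

-1/6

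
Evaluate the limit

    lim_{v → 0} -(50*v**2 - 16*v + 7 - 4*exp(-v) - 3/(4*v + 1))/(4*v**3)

Substitution gives 0/0; apply L'Hôpital's rule 3 times.
After differentiating numerator and denominator 3 times the quotient is (4*e^(-v) + 1152/(4*v + 1)^4)/(-24); at v = 0 this is -289/6.

-289/6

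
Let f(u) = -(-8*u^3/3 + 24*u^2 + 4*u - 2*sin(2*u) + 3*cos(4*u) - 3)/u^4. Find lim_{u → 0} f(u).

Substitution gives 0/0 (the numerator vanishes to order 4).
Expand each term to order u^4: the coefficient of u^4 in -2·sin(2u) is 0 and in 3·cos(4u) is 32.
Lower-order terms cancel with the polynomial part, so the numerator is (32)·u^4 + o(u^4), and the limit is (32)/(-1) = -32.

-32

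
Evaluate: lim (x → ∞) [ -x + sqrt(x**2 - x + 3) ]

An ∞ − ∞ form. Rationalising with the conjugate, the difference becomes (-x + 3) / (√(x^2 - x + 3) + x).
For large x the denominator behaves like 2·x, so the quotient tends to -1/2 = -1/2.

-1/2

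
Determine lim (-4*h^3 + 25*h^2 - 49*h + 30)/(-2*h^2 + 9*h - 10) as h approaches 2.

Since h = 2 makes numerator and denominator zero, (h - 2) divides both.
Cancelling it gives (-4*h^2 + 17*h - 15)/(5 - 2*h); now plug in h = 2 to get 3.

3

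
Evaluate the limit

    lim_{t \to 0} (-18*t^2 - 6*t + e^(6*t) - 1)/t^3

Direct substitution gives 0/0.
Apply L'Hôpital: lim (-36*t + 6*e^(6*t) - 6)/(3*t^2), still 0/0.
Apply L'Hôpital: lim (36*e^(6*t) - 36)/(6*t), still 0/0.
After 3 applications of L'Hôpital's rule the quotient is (216*e^(6*t))/(6); substituting t = 0 gives 36.

36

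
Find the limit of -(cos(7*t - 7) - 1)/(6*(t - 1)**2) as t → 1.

49/12

Direct substitution gives 0/0.
Apply L'Hôpital: lim (-7*sin(7*t - 7))/(12 - 12*t), still 0/0.
After 2 applications of L'Hôpital's rule the quotient is (-49*cos(7*t - 7))/(-12); substituting t = 1 gives 49/12.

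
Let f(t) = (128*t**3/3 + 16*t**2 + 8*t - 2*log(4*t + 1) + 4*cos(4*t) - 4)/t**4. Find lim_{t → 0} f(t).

512/3

Substitution gives 0/0; apply L'Hôpital's rule 4 times.
After differentiating numerator and denominator 4 times the quotient is (1024*cos(4*t) + 3072/(4*t + 1)^4)/(24); at t = 0 this is 512/3.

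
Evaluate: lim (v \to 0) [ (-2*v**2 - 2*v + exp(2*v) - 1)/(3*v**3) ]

4/9

Direct substitution gives 0/0.
Apply L'Hôpital: lim (-4*v + 2*e^(2*v) - 2)/(9*v^2), still 0/0.
Apply L'Hôpital: lim (4*e^(2*v) - 4)/(18*v), still 0/0.
After 3 applications of L'Hôpital's rule the quotient is (8*e^(2*v))/(18); substituting v = 0 gives 4/9.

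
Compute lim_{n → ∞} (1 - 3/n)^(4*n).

Let L be the limit and take ln: ln L = lim (4n)·ln(1 - 3/n) = lim (4n)·(-3/n + O(1/n²)) = -12.
Hence L = e^(-12).

e^(-12)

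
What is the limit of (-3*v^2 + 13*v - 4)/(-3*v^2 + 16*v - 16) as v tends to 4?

11/8

Direct substitution gives 0/0, so factor. Both numerator and denominator have (v - 4) as a factor.
After cancelling, the expression reduces to (1 - 3*v)/(4 - 3*v).
Substituting v = 4 gives 11/8.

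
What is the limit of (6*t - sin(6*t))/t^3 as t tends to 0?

36

Direct substitution gives 0/0.
Apply L'Hôpital: lim (6 - 6*cos(6*t))/(3*t^2), still 0/0.
Apply L'Hôpital: lim (36*sin(6*t))/(6*t), still 0/0.
After 3 applications of L'Hôpital's rule the quotient is (216*cos(6*t))/(6); substituting t = 0 gives 36.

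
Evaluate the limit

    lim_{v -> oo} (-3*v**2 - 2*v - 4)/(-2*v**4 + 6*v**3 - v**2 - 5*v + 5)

0

The denominator has degree 4 and the numerator degree 2. Dividing numerator and denominator by v^4 sends every term to 0 except the leading denominator term, so the limit is 0.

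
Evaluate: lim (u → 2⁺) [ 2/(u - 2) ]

As u → 2⁺, (u - 2) → 0⁺, so (u - 2)^1 → 0⁺ and 2/(u - 2)^1 → ∞.

∞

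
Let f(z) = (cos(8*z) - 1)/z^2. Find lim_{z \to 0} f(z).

Direct substitution gives 0/0.
Apply L'Hôpital: lim (-8*sin(8*z))/(2*z), still 0/0.
After 2 applications of L'Hôpital's rule the quotient is (-64*cos(8*z))/(2); substituting z = 0 gives -32.

-32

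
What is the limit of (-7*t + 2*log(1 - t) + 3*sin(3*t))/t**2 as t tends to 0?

-1

Substitution gives 0/0; apply L'Hôpital's rule 2 times.
After differentiating numerator and denominator 2 times the quotient is (-27*sin(3*t) - 2/(t - 1)^2)/(2); at t = 0 this is -1.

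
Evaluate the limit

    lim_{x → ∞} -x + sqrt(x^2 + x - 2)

This has the form ∞ − ∞. Multiply and divide by the conjugate √(x^2 + x - 2) + x.
That gives (x - 2) / (√(x^2 + x - 2) + x).
Divide numerator and denominator by x: the limit is 1/(2·1) = 1/2.

1/2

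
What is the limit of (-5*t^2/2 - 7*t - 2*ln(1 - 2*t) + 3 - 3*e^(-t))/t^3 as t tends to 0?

Substitution gives 0/0; apply L'Hôpital's rule 3 times.
After differentiating numerator and denominator 3 times the quotient is (3*e^(-t) - 32/(2*t - 1)^3)/(6); at t = 0 this is 35/6.

35/6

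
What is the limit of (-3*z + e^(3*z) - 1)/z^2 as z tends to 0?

9/2

Direct substitution gives 0/0.
Apply L'Hôpital: lim (3*e^(3*z) - 3)/(2*z), still 0/0.
After 2 applications of L'Hôpital's rule the quotient is (9*e^(3*z))/(2); substituting z = 0 gives 9/2.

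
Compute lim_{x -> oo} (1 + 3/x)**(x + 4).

The base → 1 and the exponent → ∞: a 1^∞ form.
Take logarithms: (x + 4)·ln(1 + 3/x). Since ln(1+u) ~ u for small u, this behaves like (x)·(3/x) → 3.
So the limit is e^(3).

e^(3)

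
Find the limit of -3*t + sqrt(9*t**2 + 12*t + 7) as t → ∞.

2

This has the form ∞ − ∞. Multiply and divide by the conjugate √(9*t^2 + 12*t + 7) + 3t.
That gives (12t + 7) / (√(9*t^2 + 12*t + 7) + 3t).
Divide numerator and denominator by t: the limit is 12/(2·3) = 2.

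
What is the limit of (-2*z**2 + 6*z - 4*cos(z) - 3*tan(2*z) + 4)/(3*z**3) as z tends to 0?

Substitution gives 0/0 (the numerator vanishes to order 3).
Expand each term to order z^3: the coefficient of z^3 in -3·tan(2z) is -8 and in -4·cos(z) is 0.
Lower-order terms cancel with the polynomial part, so the numerator is (-8)·z^3 + o(z^3), and the limit is (-8)/(3) = -8/3.

-8/3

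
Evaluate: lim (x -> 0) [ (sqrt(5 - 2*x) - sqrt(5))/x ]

-√(5)/5

A 0/0 form; rationalise with √(5 - 2x) + √5. This collapses the numerator to -2x, leaving -2/(√(5 - 2x) + √5) → -2/(2√5) = -√(5)/5.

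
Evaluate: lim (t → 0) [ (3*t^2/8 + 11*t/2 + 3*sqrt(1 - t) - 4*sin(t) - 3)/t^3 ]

Substitution gives 0/0; apply L'Hôpital's rule 3 times.
After differentiating numerator and denominator 3 times the quotient is (4*cos(t) - 9/(8*(1 - t)^(5/2)))/(6); at t = 0 this is 23/48.

23/48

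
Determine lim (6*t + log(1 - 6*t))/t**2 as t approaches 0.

Direct substitution gives 0/0.
Apply L'Hôpital: lim (6 - 6/(1 - 6*t))/(2*t), still 0/0.
After 2 applications of L'Hôpital's rule the quotient is (-36/(1 - 6*t)^2)/(2); substituting t = 0 gives -18.

-18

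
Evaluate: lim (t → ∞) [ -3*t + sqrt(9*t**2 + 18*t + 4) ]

3

An ∞ − ∞ form. Rationalising with the conjugate, the difference becomes (18t + 4) / (√(9*t^2 + 18*t + 4) + 3t).
For large t the denominator behaves like 2·3t, so the quotient tends to 18/6 = 3.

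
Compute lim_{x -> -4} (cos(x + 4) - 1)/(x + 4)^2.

-1/2

Direct substitution gives 0/0.
Apply L'Hôpital: lim (-sin(x + 4))/(2*x + 8), still 0/0.
After 2 applications of L'Hôpital's rule the quotient is (-cos(x + 4))/(2); substituting x = -4 gives -1/2.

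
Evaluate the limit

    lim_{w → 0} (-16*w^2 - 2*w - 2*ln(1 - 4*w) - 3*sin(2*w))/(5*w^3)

Substitution gives 0/0; apply L'Hôpital's rule 3 times.
After differentiating numerator and denominator 3 times the quotient is (24*cos(2*w) - 256/(4*w - 1)^3)/(30); at w = 0 this is 28/3.

28/3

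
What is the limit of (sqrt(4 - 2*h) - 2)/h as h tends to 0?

-1/2

Substitution gives 0/0. Multiply numerator and denominator by the conjugate √(4 - 2h) + √4.
The numerator becomes (4 - 2h) − 4 = -2h, so the expression simplifies to -2/(√(4 - 2h) + √4).
Letting h → 0 gives -2/(2√4) = -1/2.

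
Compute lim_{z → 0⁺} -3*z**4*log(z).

0

This is a 0·(−∞) form. Rewrite as -3·ln(z) / z^(−4) and apply L'Hôpital:
the derivative quotient is -3·(1/z) / (−4·z^(−5)) = (3/4)·z^4 → 0.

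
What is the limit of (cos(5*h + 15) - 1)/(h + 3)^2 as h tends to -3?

-25/2

Direct substitution gives 0/0.
Apply L'Hôpital: lim (-5*sin(5*h + 15))/(2*h + 6), still 0/0.
After 2 applications of L'Hôpital's rule the quotient is (-25*cos(5*h + 15))/(2); substituting h = -3 gives -25/2.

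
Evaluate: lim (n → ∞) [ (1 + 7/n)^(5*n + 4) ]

e^(35)

Write it as [(1 + 7/n)^n]^(5) · (1 + 7/n)^(4). The bracketed term tends to e^(7) and the second factor to 1, so the limit is e^(35).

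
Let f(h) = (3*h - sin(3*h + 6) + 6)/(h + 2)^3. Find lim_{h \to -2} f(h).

Direct substitution gives 0/0.
Apply L'Hôpital: lim (3 - 3*cos(3*h + 6))/(3*(h + 2)^2), still 0/0.
Apply L'Hôpital: lim (9*sin(3*h + 6))/(6*h + 12), still 0/0.
After 3 applications of L'Hôpital's rule the quotient is (27*cos(3*h + 6))/(6); substituting h = -2 gives 9/2.

9/2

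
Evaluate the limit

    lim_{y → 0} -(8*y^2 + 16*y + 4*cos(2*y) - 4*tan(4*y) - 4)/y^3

256/3

Substitution gives 0/0 (the numerator vanishes to order 3).
Expand each term to order y^3: the coefficient of y^3 in -4·tan(4y) is -256/3 and in 4·cos(2y) is 0.
Lower-order terms cancel with the polynomial part, so the numerator is (-256/3)·y^3 + o(y^3), and the limit is (-256/3)/(-1) = 256/3.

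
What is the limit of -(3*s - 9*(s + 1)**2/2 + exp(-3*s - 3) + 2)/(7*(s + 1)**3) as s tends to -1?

Direct substitution gives 0/0.
Apply L'Hôpital: lim (-9*s - 3*e^(-3*s - 3) - 6)/(-21*(s + 1)^2), still 0/0.
Apply L'Hôpital: lim (9*e^(-3*s - 3) - 9)/(-42*s - 42), still 0/0.
After 3 applications of L'Hôpital's rule the quotient is (-27*e^(-3*s - 3))/(-42); substituting s = -1 gives 9/14.

9/14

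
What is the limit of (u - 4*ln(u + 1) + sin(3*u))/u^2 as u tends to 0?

Substitution gives 0/0 (the numerator vanishes to order 2).
Expand each term to order u^2: the coefficient of u^2 in -4·ln(1 + u) is 2 and in sin(3u) is 0.
Lower-order terms cancel with the polynomial part, so the numerator is (2)·u^2 + o(u^2), and the limit is (2)/(1) = 2.

2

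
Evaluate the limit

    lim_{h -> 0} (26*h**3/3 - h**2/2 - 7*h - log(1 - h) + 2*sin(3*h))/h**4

1/4

Substitution gives 0/0; apply L'Hôpital's rule 4 times.
After differentiating numerator and denominator 4 times the quotient is (162*sin(3*h) + 6/(h - 1)^4)/(24); at h = 0 this is 1/4.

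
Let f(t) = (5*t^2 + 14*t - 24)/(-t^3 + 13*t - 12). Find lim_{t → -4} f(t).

26/35

Direct substitution gives 0/0, so factor. Both numerator and denominator have (t + 4) as a factor.
After cancelling, the expression reduces to (5*t - 6)/(-t^2 + 4*t - 3).
Substituting t = -4 gives 26/35.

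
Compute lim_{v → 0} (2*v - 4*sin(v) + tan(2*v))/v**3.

Substitution gives 0/0 (the numerator vanishes to order 3).
Expand each term to order v^3: the coefficient of v^3 in tan(2v) is 8/3 and in -4·sin(v) is 2/3.
Lower-order terms cancel with the polynomial part, so the numerator is (10/3)·v^3 + o(v^3), and the limit is (10/3)/(1) = 10/3.

10/3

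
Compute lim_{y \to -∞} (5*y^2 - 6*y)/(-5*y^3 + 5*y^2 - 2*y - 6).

0

The denominator has degree 3 and the numerator degree 2. Dividing numerator and denominator by y^3 sends every term to 0 except the leading denominator term, so the limit is 0.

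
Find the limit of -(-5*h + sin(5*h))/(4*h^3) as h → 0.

125/24

Direct substitution gives 0/0.
Apply L'Hôpital: lim (5*cos(5*h) - 5)/(-12*h^2), still 0/0.
Apply L'Hôpital: lim (-25*sin(5*h))/(-24*h), still 0/0.
After 3 applications of L'Hôpital's rule the quotient is (-125*cos(5*h))/(-24); substituting h = 0 gives 125/24.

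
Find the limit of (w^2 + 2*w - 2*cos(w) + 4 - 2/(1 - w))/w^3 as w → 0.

-2

Substitution gives 0/0 (the numerator vanishes to order 3).
Expand each term to order w^3: the coefficient of w^3 in -2·1/(1 - w) is -2 and in -2·cos(w) is 0.
Lower-order terms cancel with the polynomial part, so the numerator is (-2)·w^3 + o(w^3), and the limit is (-2)/(1) = -2.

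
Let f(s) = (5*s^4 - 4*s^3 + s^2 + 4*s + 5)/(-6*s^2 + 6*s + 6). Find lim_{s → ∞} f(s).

-∞

The numerator has higher degree (4 > 2); the quotient behaves like (5/(-6))·s^2 for large |s|.
As s → +∞ this diverges to -∞.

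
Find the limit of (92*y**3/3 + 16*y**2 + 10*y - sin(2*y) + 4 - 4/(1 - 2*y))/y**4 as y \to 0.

-64

Substitution gives 0/0; apply L'Hôpital's rule 4 times.
After differentiating numerator and denominator 4 times the quotient is (-16*sin(2*y) + 1536/(2*y - 1)^5)/(24); at y = 0 this is -64.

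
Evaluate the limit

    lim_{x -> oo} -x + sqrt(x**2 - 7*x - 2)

-7/2

An ∞ − ∞ form. Rationalising with the conjugate, the difference becomes (-7x - 2) / (√(x^2 - 7*x - 2) + x).
For large x the denominator behaves like 2·x, so the quotient tends to -7/2 = -7/2.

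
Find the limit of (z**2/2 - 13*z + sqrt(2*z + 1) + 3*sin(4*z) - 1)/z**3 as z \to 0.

Substitution gives 0/0; apply L'Hôpital's rule 3 times.
After differentiating numerator and denominator 3 times the quotient is (-192*cos(4*z) + 3/(2*z + 1)^(5/2))/(6); at z = 0 this is -63/2.

-63/2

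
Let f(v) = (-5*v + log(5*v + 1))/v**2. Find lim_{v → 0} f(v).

-25/2

Direct substitution gives 0/0.
Apply L'Hôpital: lim (-5 + 5/(5*v + 1))/(2*v), still 0/0.
After 2 applications of L'Hôpital's rule the quotient is (-25/(5*v + 1)^2)/(2); substituting v = 0 gives -25/2.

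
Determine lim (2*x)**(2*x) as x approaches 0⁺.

Base → 0⁺ and exponent → 0⁺: a 0^0 form.
Take logs: 2x·ln(2x). This is 0·(−∞); rewriting as ln(2x)/(1/(2x)) and applying L'Hôpital gives 0.
Hence the limit is e^0 = 1.

1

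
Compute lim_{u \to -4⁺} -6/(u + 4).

As u → -4⁺, (u + 4) → 0⁺, so (u + 4)^1 → 0⁺ and -6/(u + 4)^1 → -∞.

-∞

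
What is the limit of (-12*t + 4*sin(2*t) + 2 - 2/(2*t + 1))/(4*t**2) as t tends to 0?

Substitution gives 0/0 (the numerator vanishes to order 2).
Expand each term to order t^2: the coefficient of t^2 in 4·sin(2t) is 0 and in -2·1/(1 + 2t) is -8.
Lower-order terms cancel with the polynomial part, so the numerator is (-8)·t^2 + o(t^2), and the limit is (-8)/(4) = -2.

-2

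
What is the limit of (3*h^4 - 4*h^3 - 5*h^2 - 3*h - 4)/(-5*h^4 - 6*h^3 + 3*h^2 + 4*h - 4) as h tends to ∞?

Numerator and denominator both have degree 4.
Dividing every term by h^4, all lower-order terms vanish and the limit is the ratio of leading coefficients, 3/(-5) = -3/5.

-3/5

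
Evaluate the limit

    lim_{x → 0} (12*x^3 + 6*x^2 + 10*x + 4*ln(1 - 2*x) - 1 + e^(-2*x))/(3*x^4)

Substitution gives 0/0; apply L'Hôpital's rule 4 times.
After differentiating numerator and denominator 4 times the quotient is (16*e^(-2*x) - 384/(2*x - 1)^4)/(72); at x = 0 this is -46/9.

-46/9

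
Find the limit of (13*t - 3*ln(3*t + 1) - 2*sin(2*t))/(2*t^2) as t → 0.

Substitution gives 0/0 (the numerator vanishes to order 2).
Expand each term to order t^2: the coefficient of t^2 in -2·sin(2t) is 0 and in -3·ln(1 + 3t) is 27/2.
Lower-order terms cancel with the polynomial part, so the numerator is (27/2)·t^2 + o(t^2), and the limit is (27/2)/(2) = 27/4.

27/4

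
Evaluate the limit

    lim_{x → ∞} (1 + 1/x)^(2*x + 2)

The base → 1 and the exponent → ∞: a 1^∞ form.
Take logarithms: (2x + 2)·ln(1 + 1/x). Since ln(1+u) ~ u for small u, this behaves like (2x)·(1/x) → 2.
So the limit is e^(2).

e^(2)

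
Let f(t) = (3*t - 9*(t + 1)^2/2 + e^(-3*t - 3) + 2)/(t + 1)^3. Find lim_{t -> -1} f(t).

Direct substitution gives 0/0.
Apply L'Hôpital: lim (-9*t - 3*e^(-3*t - 3) - 6)/(3*(t + 1)^2), still 0/0.
Apply L'Hôpital: lim (9*e^(-3*t - 3) - 9)/(6*t + 6), still 0/0.
After 3 applications of L'Hôpital's rule the quotient is (-27*e^(-3*t - 3))/(6); substituting t = -1 gives -9/2.

-9/2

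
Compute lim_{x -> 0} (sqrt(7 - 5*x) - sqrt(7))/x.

A 0/0 form; rationalise with √(7 - 5x) + √7. This collapses the numerator to -5x, leaving -5/(√(7 - 5x) + √7) → -5/(2√7) = -5*√(7)/14.

-5*√(7)/14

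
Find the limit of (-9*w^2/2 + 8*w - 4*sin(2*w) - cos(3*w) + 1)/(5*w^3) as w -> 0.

16/15

Substitution gives 0/0; apply L'Hôpital's rule 3 times.
After differentiating numerator and denominator 3 times the quotient is (-27*sin(3*w) + 32*cos(2*w))/(30); at w = 0 this is 16/15.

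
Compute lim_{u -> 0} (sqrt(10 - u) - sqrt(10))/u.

A 0/0 form; rationalise with √(10 - u) + √10. This collapses the numerator to -u, leaving -1/(√(10 - u) + √10) → -1/(2√10) = -√(10)/20.

-√(10)/20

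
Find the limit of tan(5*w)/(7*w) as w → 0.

Substitution gives 0/0.
Since tan(u)/u → 1 as u → 0, tan(5w)/(5w) → 1 and the limit is 5/7.

5/7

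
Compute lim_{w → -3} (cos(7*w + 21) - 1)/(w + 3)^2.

Direct substitution gives 0/0.
Apply L'Hôpital: lim (-7*sin(7*w + 21))/(2*w + 6), still 0/0.
After 2 applications of L'Hôpital's rule the quotient is (-49*cos(7*w + 21))/(2); substituting w = -3 gives -49/2.

-49/2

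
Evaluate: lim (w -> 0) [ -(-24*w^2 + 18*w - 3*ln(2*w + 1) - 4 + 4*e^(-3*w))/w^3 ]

Substitution gives 0/0 (the numerator vanishes to order 3).
Expand each term to order w^3: the coefficient of w^3 in 4·e^(-3w) is -18 and in -3·ln(1 + 2w) is -8.
Lower-order terms cancel with the polynomial part, so the numerator is (-26)·w^3 + o(w^3), and the limit is (-26)/(-1) = 26.

26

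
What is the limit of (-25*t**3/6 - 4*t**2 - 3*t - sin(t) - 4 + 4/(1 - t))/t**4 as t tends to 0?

Substitution gives 0/0; apply L'Hôpital's rule 4 times.
After differentiating numerator and denominator 4 times the quotient is (-sin(t) - 96/(t - 1)^5)/(24); at t = 0 this is 4.

4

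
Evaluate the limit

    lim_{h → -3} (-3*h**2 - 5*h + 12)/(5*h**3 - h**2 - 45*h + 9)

13/96

At h = -3 both the top and bottom vanish — a removable singularity. Factoring out (h + 3) from each leaves (4 - 3*h)/(5*h^2 - 16*h + 3), which at h = -3 equals 13/96.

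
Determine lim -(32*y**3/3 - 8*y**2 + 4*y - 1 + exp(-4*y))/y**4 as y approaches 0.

Direct substitution gives 0/0.
Apply L'Hôpital: lim (32*y^2 - 16*y + 4 - 4*e^(-4*y))/(-4*y^3), still 0/0.
Apply L'Hôpital: lim (64*y - 16 + 16*e^(-4*y))/(-12*y^2), still 0/0.
Apply L'Hôpital: lim (64 - 64*e^(-4*y))/(-24*y), still 0/0.
After 4 applications of L'Hôpital's rule the quotient is (256*e^(-4*y))/(-24); substituting y = 0 gives -32/3.

-32/3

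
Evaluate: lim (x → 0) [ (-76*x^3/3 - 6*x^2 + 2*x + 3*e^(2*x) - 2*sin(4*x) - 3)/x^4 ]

2

Substitution gives 0/0 (the numerator vanishes to order 4).
Expand each term to order x^4: the coefficient of x^4 in -2·sin(4x) is 0 and in 3·e^(2x) is 2.
Lower-order terms cancel with the polynomial part, so the numerator is (2)·x^4 + o(x^4), and the limit is (2)/(1) = 2.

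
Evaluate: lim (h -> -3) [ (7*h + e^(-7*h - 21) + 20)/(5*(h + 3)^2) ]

49/10

Direct substitution gives 0/0.
Apply L'Hôpital: lim (7 - 7*e^(-7*h - 21))/(10*h + 30), still 0/0.
After 2 applications of L'Hôpital's rule the quotient is (49*e^(-7*h - 21))/(10); substituting h = -3 gives 49/10.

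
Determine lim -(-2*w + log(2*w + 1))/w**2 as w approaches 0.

Direct substitution gives 0/0.
Apply L'Hôpital: lim (-2 + 2/(2*w + 1))/(-2*w), still 0/0.
After 2 applications of L'Hôpital's rule the quotient is (-4/(2*w + 1)^2)/(-2); substituting w = 0 gives 2.

2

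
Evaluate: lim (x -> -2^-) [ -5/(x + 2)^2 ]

-∞

As x → -2⁻, (x + 2) → 0⁻, so (x + 2)^2 → 0⁺ and -5/(x + 2)^2 → -∞.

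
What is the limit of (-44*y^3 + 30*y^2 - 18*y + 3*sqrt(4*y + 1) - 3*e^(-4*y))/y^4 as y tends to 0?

-62

Substitution gives 0/0; apply L'Hôpital's rule 4 times.
After differentiating numerator and denominator 4 times the quotient is (-768*e^(-4*y) - 720/(4*y + 1)^(7/2))/(24); at y = 0 this is -62.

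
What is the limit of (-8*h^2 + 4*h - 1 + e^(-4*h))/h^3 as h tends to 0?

Direct substitution gives 0/0.
Apply L'Hôpital: lim (-16*h + 4 - 4*e^(-4*h))/(3*h^2), still 0/0.
Apply L'Hôpital: lim (-16 + 16*e^(-4*h))/(6*h), still 0/0.
After 3 applications of L'Hôpital's rule the quotient is (-64*e^(-4*h))/(6); substituting h = 0 gives -32/3.

-32/3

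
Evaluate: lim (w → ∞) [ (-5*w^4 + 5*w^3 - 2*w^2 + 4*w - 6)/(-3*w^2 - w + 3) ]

∞

The numerator has higher degree (4 > 2); the quotient behaves like (-5/(-3))·w^2 for large |w|.
As w → +∞ this diverges to ∞.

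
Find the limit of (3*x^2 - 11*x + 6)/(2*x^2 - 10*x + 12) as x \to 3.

Direct substitution gives 0/0, so factor. Both numerator and denominator have (x - 3) as a factor.
After cancelling, the expression reduces to (3*x - 2)/(2*x - 4).
Substituting x = 3 gives 7/2.

7/2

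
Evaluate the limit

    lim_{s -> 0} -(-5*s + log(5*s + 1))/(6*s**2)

Direct substitution gives 0/0.
Apply L'Hôpital: lim (-5 + 5/(5*s + 1))/(-12*s), still 0/0.
After 2 applications of L'Hôpital's rule the quotient is (-25/(5*s + 1)^2)/(-12); substituting s = 0 gives 25/12.

25/12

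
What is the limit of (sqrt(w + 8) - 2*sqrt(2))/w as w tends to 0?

A 0/0 form; rationalise with √(8 + w) + √8. This collapses the numerator to w, leaving 1/(√(8 + w) + √8) → 1/(2√8) = √(2)/8.

√(2)/8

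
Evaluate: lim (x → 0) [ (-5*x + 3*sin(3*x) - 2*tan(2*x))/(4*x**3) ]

-113/24

Substitution gives 0/0; apply L'Hôpital's rule 3 times.
After differentiating numerator and denominator 3 times the quotient is (-81*cos(3*x) - 96*tan(2*x)^4 - 128*tan(2*x)^2 - 32)/(24); at x = 0 this is -113/24.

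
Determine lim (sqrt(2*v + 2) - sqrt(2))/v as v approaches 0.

√(2)/2

Substitution gives 0/0. Multiply numerator and denominator by the conjugate √(2 + 2v) + √2.
The numerator becomes (2 + 2v) − 2 = 2v, so the expression simplifies to 2/(√(2 + 2v) + √2).
Letting v → 0 gives 2/(2√2) = √(2)/2.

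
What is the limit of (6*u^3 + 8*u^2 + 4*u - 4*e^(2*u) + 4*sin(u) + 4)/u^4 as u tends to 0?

Substitution gives 0/0 (the numerator vanishes to order 4).
Expand each term to order u^4: the coefficient of u^4 in 4·sin(u) is 0 and in -4·e^(2u) is -8/3.
Lower-order terms cancel with the polynomial part, so the numerator is (-8/3)·u^4 + o(u^4), and the limit is (-8/3)/(1) = -8/3.

-8/3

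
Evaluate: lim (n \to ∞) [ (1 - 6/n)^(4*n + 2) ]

e^(-24)

Write it as [(1 - 6/n)^n]^(4) · (1 - 6/n)^(2). The bracketed term tends to e^(-6) and the second factor to 1, so the limit is e^(-24).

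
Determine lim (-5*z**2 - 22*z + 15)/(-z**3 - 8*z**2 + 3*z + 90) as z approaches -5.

7/2

Direct substitution gives 0/0, so factor. Both numerator and denominator have (z + 5) as a factor.
After cancelling, the expression reduces to (3 - 5*z)/(-z^2 - 3*z + 18).
Substituting z = -5 gives 7/2.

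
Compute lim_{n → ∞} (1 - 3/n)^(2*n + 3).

e^(-6)

Write it as [(1 - 3/n)^n]^(2) · (1 - 3/n)^(3). The bracketed term tends to e^(-3) and the second factor to 1, so the limit is e^(-6).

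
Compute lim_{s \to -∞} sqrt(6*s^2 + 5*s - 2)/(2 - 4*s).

√(6)/4

For large |s|, √(6*s^2 + 5*s - 2) ≈ √6·|s| and the denominator ≈ -4s.
Since s → −∞, |s| = −s, giving −√6/(-4) = √(6)/4.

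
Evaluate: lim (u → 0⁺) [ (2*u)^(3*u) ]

1

Base → 0⁺ and exponent → 0⁺: a 0^0 form.
Take logs: 3u·ln(2u). This is 0·(−∞); rewriting as ln(2u)/(1/(3u)) and applying L'Hôpital gives 0.
Hence the limit is e^0 = 1.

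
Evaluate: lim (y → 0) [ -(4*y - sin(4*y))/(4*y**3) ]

-8/3

Direct substitution gives 0/0.
Apply L'Hôpital: lim (4 - 4*cos(4*y))/(-12*y^2), still 0/0.
Apply L'Hôpital: lim (16*sin(4*y))/(-24*y), still 0/0.
After 3 applications of L'Hôpital's rule the quotient is (64*cos(4*y))/(-24); substituting y = 0 gives -8/3.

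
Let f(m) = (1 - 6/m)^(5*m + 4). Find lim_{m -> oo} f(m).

e^(-30)

Let L be the limit and take ln: ln L = lim (5m + 4)·ln(1 - 6/m) = lim (5m + 4)·(-6/m + O(1/m²)) = -30.
Hence L = e^(-30).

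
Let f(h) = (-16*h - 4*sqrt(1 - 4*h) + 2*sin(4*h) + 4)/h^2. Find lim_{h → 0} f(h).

Substitution gives 0/0 (the numerator vanishes to order 2).
Expand each term to order h^2: the coefficient of h^2 in 2·sin(4h) is 0 and in -4·√(1 - 4h) is 8.
Lower-order terms cancel with the polynomial part, so the numerator is (8)·h^2 + o(h^2), and the limit is (8)/(1) = 8.

8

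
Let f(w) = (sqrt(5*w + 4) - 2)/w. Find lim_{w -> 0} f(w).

Substitution gives 0/0. Multiply numerator and denominator by the conjugate √(4 + 5w) + √4.
The numerator becomes (4 + 5w) − 4 = 5w, so the expression simplifies to 5/(√(4 + 5w) + √4).
Letting w → 0 gives 5/(2√4) = 5/4.

5/4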